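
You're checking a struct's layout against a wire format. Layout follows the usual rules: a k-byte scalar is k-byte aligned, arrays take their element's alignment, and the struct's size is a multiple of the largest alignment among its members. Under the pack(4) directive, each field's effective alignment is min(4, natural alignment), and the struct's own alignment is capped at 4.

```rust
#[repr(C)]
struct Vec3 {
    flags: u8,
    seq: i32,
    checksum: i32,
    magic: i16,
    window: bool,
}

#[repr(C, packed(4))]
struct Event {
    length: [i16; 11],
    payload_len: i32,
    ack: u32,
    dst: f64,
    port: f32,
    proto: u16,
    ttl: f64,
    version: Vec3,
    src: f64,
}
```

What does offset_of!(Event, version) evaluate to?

Vec3: 0..1  flags  (1B, 1-aligned); 1..4  -- padding (3B); 4..8  seq  (4B, 4-aligned); 8..12  checksum  (4B, 4-aligned); 12..14  magic  (2B, 2-aligned); 14..15  window  (1B, 1-aligned); 15..16  -- tail padding (1B); sizeof = 16, alignof = 4
0..22  length  (22B, 2-aligned)
22..24  -- padding (2B)
24..28  payload_len  (4B, 4-aligned)
28..32  ack  (4B, 4-aligned)
32..40  dst  (8B, 4-aligned)
40..44  port  (4B, 4-aligned)
44..46  proto  (2B, 2-aligned)
46..48  -- padding (2B)
48..56  ttl  (8B, 4-aligned)
56..72  version  (16B, 4-aligned)

56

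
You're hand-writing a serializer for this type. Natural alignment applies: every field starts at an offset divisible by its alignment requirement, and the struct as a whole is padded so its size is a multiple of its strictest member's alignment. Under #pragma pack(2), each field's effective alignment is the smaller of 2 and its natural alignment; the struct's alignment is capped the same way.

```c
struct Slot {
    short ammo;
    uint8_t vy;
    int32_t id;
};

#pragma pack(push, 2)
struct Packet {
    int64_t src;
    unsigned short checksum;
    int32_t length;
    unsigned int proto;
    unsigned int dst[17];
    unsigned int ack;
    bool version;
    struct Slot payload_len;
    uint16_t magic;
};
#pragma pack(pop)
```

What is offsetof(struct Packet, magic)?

100

Slot: ammo at 0 (size 2, align 2) → ends 2; vy at 2 (size 1, align 1) → ends 3; pad 1 to align 4 for id; id at 4 (size 4, align 4) → ends 8; total 8 bytes, alignment 4
src at 0 (size 8, align 2) → ends 8
checksum at 8 (size 2, align 2) → ends 10
length at 10 (size 4, align 2) → ends 14
proto at 14 (size 4, align 2) → ends 18
dst at 18 (size 68, align 2) → ends 86
ack at 86 (size 4, align 2) → ends 90
version at 90 (size 1, align 1) → ends 91
pad 1 to align 2 for payload_len
payload_len at 92 (size 8, align 2) → ends 100
magic at 100 (size 2, align 2) → ends 102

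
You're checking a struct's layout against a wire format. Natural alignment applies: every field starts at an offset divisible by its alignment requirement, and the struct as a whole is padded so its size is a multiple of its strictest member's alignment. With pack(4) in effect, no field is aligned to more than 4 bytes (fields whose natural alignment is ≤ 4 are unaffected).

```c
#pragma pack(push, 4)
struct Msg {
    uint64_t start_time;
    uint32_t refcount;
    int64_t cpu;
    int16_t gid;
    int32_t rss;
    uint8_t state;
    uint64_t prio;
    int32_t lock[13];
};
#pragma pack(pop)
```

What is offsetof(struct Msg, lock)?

start_time at 0 (size 8, align 4) → ends 8
refcount at 8 (size 4, align 4) → ends 12
cpu at 12 (size 8, align 4) → ends 20
gid at 20 (size 2, align 2) → ends 22
pad 2 to align 4 for rss
rss at 24 (size 4, align 4) → ends 28
state at 28 (size 1, align 1) → ends 29
pad 3 to align 4 for prio
prio at 32 (size 8, align 4) → ends 40
lock at 40 (size 52, align 4) → ends 92

40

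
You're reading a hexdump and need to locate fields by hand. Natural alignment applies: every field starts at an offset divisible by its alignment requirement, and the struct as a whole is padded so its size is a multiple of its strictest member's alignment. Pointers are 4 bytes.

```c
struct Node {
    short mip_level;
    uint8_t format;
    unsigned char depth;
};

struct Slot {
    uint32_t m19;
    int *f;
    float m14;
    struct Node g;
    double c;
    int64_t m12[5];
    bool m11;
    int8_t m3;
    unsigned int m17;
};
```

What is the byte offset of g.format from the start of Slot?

Node: 0..2  mip_level  (2B, 2-aligned); 2..3  format  (1B, 1-aligned); 3..4  depth  (1B, 1-aligned); sizeof = 4, alignof = 2
0..4  m19  (4B, 4-aligned)
4..8  f  (4B, 4-aligned)
8..12  m14  (4B, 4-aligned)
12..16  g  (4B, 2-aligned)
within Node: format at 2
12 + 2 = 14

14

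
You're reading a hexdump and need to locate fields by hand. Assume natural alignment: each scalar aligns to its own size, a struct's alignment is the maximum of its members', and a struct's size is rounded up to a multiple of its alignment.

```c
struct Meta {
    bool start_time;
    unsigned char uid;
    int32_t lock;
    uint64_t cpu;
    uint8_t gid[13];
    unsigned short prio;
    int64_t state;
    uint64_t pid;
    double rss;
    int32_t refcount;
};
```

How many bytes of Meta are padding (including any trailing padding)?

@0: start_time [1B, align 1] → 1
@1: uid [1B, align 1] → 2
+2 pad (align 4)
@4: lock [4B, align 4] → 8
@8: cpu [8B, align 8] → 16
@16: gid [13B, align 1] → 29
+1 pad (align 2)
@30: prio [2B, align 2] → 32
@32: state [8B, align 8] → 40
@40: pid [8B, align 8] → 48
@48: rss [8B, align 8] → 56
@56: refcount [4B, align 4] → 60
+4 tail pad (align 8)
size 64, align 8
data bytes 57, size 64 → padding 7

7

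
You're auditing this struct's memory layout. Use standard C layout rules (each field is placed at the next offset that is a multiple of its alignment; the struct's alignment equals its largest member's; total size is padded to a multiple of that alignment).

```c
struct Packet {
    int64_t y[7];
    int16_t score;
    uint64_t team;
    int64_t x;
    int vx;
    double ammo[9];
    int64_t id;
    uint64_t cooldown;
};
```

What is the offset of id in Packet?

160

0..56  y  (56B, 8-aligned)
56..58  score  (2B, 2-aligned)
58..64  -- padding (6B)
64..72  team  (8B, 8-aligned)
72..80  x  (8B, 8-aligned)
80..84  vx  (4B, 4-aligned)
84..88  -- padding (4B)
88..160  ammo  (72B, 8-aligned)
160..168  id  (8B, 8-aligned)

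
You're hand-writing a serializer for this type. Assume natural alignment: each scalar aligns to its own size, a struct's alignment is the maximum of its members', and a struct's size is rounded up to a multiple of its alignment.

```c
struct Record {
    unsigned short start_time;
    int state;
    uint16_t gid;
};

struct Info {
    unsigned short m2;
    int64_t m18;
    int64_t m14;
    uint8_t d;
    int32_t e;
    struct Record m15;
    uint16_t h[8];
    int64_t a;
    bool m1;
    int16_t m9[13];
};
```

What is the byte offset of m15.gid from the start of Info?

Record: @0: start_time [2B, align 2] → 2; +2 pad (align 4); @4: state [4B, align 4] → 8; @8: gid [2B, align 2] → 10; +2 tail pad (align 4); size 12, align 4
@0: m2 [2B, align 2] → 2
+6 pad (align 8)
@8: m18 [8B, align 8] → 16
@16: m14 [8B, align 8] → 24
@24: d [1B, align 1] → 25
+3 pad (align 4)
@28: e [4B, align 4] → 32
@32: m15 [12B, align 4] → 44
within Record: gid at 8
32 + 8 = 40

40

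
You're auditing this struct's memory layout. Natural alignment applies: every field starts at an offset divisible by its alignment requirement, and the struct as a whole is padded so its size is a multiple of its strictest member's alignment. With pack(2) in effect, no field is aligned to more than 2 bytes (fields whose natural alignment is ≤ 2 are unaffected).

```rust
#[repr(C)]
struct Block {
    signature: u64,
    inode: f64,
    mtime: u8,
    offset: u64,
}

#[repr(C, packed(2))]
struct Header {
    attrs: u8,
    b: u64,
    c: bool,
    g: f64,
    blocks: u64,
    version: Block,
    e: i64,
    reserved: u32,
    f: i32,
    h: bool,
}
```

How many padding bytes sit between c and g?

1

Block: 0..8  signature  (8B, 8-aligned); 8..16  inode  (8B, 8-aligned); 16..17  mtime  (1B, 1-aligned); 17..24  -- padding (7B); 24..32  offset  (8B, 8-aligned); sizeof = 32, alignof = 8
0..1  attrs  (1B, 1-aligned)
1..2  -- padding (1B)
2..10  b  (8B, 2-aligned)
10..11  c  (1B, 1-aligned)
11..12  -- padding (1B)
12..20  g  (8B, 2-aligned)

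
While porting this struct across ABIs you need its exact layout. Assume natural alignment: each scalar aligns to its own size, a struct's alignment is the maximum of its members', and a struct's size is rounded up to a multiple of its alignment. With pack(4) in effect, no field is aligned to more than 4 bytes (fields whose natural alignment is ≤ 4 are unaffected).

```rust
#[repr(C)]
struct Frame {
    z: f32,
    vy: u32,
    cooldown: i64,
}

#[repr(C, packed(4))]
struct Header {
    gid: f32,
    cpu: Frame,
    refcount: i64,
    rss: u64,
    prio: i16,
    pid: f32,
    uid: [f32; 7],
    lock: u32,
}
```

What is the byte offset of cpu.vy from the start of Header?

Frame: @0: z [4B, align 4] → 4; @4: vy [4B, align 4] → 8; @8: cooldown [8B, align 8] → 16; size 16, align 8
@0: gid [4B, align 4] → 4
@4: cpu [16B, align 4] → 20
within Frame: vy at 4
4 + 4 = 8

8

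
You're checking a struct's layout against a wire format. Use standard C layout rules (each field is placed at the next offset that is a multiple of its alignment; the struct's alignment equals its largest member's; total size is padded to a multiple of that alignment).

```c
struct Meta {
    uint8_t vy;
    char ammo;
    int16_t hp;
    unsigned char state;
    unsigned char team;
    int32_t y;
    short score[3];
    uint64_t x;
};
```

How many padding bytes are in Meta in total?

8

vy at 0 (size 1, align 1) → ends 1
ammo at 1 (size 1, align 1) → ends 2
hp at 2 (size 2, align 2) → ends 4
state at 4 (size 1, align 1) → ends 5
team at 5 (size 1, align 1) → ends 6
pad 2 to align 4 for y
y at 8 (size 4, align 4) → ends 12
score at 12 (size 6, align 2) → ends 18
pad 6 to align 8 for x
x at 24 (size 8, align 8) → ends 32
total 32 bytes, alignment 8
data bytes 24, size 32 → padding 8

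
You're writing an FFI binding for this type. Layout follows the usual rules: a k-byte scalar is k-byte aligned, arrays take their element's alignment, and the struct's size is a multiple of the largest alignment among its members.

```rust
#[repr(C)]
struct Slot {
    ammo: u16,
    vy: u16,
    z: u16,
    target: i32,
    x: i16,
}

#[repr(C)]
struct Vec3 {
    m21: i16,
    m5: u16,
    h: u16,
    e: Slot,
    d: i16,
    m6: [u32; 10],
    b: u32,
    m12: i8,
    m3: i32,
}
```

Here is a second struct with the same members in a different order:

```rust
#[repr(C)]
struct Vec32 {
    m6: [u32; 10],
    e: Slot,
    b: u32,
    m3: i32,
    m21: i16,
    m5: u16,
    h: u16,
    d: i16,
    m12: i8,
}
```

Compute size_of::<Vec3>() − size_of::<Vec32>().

4

Slot: @0: ammo [2B, align 2] → 2; @2: vy [2B, align 2] → 4; @4: z [2B, align 2] → 6; +2 pad (align 4); @8: target [4B, align 4] → 12; @12: x [2B, align 2] → 14; +2 tail pad (align 4); size 16, align 4
@0: m21 [2B, align 2] → 2
@2: m5 [2B, align 2] → 4
@4: h [2B, align 2] → 6
+2 pad (align 4)
@8: e [16B, align 4] → 24
@24: d [2B, align 2] → 26
+2 pad (align 4)
@28: m6 [40B, align 4] → 68
@68: b [4B, align 4] → 72
@72: m12 [1B, align 1] → 73
+3 pad (align 4)
@76: m3 [4B, align 4] → 80
size 80, align 4
— Vec32 —
@0: m6 [40B, align 4] → 40
@40: e [16B, align 4] → 56
@56: b [4B, align 4] → 60
@60: m3 [4B, align 4] → 64
@64: m21 [2B, align 2] → 66
@66: m5 [2B, align 2] → 68
@68: h [2B, align 2] → 70
@70: d [2B, align 2] → 72
@72: m12 [1B, align 1] → 73
+3 tail pad (align 4)
size 76, align 4
80 − 76 = 4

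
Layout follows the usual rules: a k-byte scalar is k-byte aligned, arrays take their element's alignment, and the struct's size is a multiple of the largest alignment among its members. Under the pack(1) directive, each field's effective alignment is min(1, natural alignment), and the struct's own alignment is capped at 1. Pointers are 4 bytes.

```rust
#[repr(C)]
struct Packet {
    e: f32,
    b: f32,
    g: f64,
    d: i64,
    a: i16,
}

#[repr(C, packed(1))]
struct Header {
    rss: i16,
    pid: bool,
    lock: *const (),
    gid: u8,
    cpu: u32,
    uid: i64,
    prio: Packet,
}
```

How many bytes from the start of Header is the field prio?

Packet: 0..4  e  (4B, 4-aligned); 4..8  b  (4B, 4-aligned); 8..16  g  (8B, 8-aligned); 16..24  d  (8B, 8-aligned); 24..26  a  (2B, 2-aligned); 26..32  -- tail padding (6B); sizeof = 32, alignof = 8
0..2  rss  (2B, 1-aligned)
2..3  pid  (1B, 1-aligned)
3..7  lock  (4B, 1-aligned)
7..8  gid  (1B, 1-aligned)
8..12  cpu  (4B, 1-aligned)
12..20  uid  (8B, 1-aligned)
20..52  prio  (32B, 1-aligned)

20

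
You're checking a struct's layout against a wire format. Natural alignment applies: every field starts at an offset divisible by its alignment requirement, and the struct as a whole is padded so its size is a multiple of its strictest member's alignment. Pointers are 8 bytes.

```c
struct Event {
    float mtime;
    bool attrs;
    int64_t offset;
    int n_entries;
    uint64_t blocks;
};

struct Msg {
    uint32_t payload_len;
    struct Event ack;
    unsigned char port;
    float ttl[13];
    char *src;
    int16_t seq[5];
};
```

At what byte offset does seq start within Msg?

104

Event: @0: mtime [4B, align 4] → 4; @4: attrs [1B, align 1] → 5; +3 pad (align 8); @8: offset [8B, align 8] → 16; @16: n_entries [4B, align 4] → 20; +4 pad (align 8); @24: blocks [8B, align 8] → 32; size 32, align 8
@0: payload_len [4B, align 4] → 4
+4 pad (align 8)
@8: ack [32B, align 8] → 40
@40: port [1B, align 1] → 41
+3 pad (align 4)
@44: ttl [52B, align 4] → 96
@96: src [8B, align 8] → 104
@104: seq [10B, align 2] → 114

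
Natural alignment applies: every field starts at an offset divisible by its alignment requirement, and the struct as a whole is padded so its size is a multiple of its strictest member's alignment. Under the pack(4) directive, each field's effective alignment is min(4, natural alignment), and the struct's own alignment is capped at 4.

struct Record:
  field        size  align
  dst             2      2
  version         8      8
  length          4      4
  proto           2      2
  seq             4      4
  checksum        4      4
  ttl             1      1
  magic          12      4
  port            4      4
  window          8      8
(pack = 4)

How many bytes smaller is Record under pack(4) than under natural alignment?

8

natural layout:
  @0: dst [2B, align 2] → 2
  +6 pad (align 8)
  @8: version [8B, align 8] → 16
  @16: length [4B, align 4] → 20
  @20: proto [2B, align 2] → 22
  +2 pad (align 4)
  @24: seq [4B, align 4] → 28
  @28: checksum [4B, align 4] → 32
  @32: ttl [1B, align 1] → 33
  +3 pad (align 4)
  @36: magic [12B, align 4] → 48
  @48: port [4B, align 4] → 52
  +4 pad (align 8)
  @56: window [8B, align 8] → 64
  size 64, align 8
packed(4) layout:
  @0: dst [2B, align 2] → 2
  +2 pad (align 4)
  @4: version [8B, align 4] → 12
  @12: length [4B, align 4] → 16
  @16: proto [2B, align 2] → 18
  +2 pad (align 4)
  @20: seq [4B, align 4] → 24
  @24: checksum [4B, align 4] → 28
  @28: ttl [1B, align 1] → 29
  +3 pad (align 4)
  @32: magic [12B, align 4] → 44
  @44: port [4B, align 4] → 48
  @48: window [8B, align 4] → 56
  size 56, align 4
64 − 56 = 8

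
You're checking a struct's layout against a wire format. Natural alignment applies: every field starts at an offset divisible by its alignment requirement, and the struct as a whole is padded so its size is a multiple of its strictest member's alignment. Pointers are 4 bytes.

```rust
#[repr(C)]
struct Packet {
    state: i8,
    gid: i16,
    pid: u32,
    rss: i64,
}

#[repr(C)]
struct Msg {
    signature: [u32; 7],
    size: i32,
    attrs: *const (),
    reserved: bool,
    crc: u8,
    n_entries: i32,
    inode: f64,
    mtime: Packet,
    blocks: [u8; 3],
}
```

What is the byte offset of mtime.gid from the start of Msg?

58

Packet: @0: state [1B, align 1] → 1; +1 pad (align 2); @2: gid [2B, align 2] → 4; @4: pid [4B, align 4] → 8; @8: rss [8B, align 8] → 16; size 16, align 8
@0: signature [28B, align 4] → 28
@28: size [4B, align 4] → 32
@32: attrs [4B, align 4] → 36
@36: reserved [1B, align 1] → 37
@37: crc [1B, align 1] → 38
+2 pad (align 4)
@40: n_entries [4B, align 4] → 44
+4 pad (align 8)
@48: inode [8B, align 8] → 56
@56: mtime [16B, align 8] → 72
within Packet: gid at 2
56 + 2 = 58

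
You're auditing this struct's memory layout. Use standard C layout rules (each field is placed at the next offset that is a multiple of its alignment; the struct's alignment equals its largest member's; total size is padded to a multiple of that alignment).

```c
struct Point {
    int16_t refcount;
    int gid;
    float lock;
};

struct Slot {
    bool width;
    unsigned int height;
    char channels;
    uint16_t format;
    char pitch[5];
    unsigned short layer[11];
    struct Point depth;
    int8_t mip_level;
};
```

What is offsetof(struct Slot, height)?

Point: 0..2  refcount  (2B, 2-aligned); 2..4  -- padding (2B); 4..8  gid  (4B, 4-aligned); 8..12  lock  (4B, 4-aligned); sizeof = 12, alignof = 4
0..1  width  (1B, 1-aligned)
1..4  -- padding (3B)
4..8  height  (4B, 4-aligned)

4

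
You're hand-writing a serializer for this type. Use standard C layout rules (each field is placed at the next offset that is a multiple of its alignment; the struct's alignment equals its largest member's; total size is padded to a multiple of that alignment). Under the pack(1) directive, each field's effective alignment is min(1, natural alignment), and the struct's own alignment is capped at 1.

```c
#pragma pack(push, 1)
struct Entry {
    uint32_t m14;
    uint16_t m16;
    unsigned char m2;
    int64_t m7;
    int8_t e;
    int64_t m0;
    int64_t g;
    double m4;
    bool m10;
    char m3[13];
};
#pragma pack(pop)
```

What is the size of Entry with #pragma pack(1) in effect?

@0: m14 [4B, align 1] → 4
@4: m16 [2B, align 1] → 6
@6: m2 [1B, align 1] → 7
@7: m7 [8B, align 1] → 15
@15: e [1B, align 1] → 16
@16: m0 [8B, align 1] → 24
@24: g [8B, align 1] → 32
@32: m4 [8B, align 1] → 40
@40: m10 [1B, align 1] → 41
@41: m3 [13B, align 1] → 54
size 54, align 1

54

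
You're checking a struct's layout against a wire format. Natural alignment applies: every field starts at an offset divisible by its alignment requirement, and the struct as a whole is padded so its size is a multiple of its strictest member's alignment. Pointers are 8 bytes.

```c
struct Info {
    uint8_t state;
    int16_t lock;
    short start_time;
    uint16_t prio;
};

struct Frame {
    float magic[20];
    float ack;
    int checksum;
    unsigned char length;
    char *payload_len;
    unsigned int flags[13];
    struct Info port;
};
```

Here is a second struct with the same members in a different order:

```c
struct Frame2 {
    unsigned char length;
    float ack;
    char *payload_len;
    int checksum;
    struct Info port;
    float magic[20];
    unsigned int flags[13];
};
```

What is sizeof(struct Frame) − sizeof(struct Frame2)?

Info: @0: state [1B, align 1] → 1; +1 pad (align 2); @2: lock [2B, align 2] → 4; @4: start_time [2B, align 2] → 6; @6: prio [2B, align 2] → 8; size 8, align 2
@0: magic [80B, align 4] → 80
@80: ack [4B, align 4] → 84
@84: checksum [4B, align 4] → 88
@88: length [1B, align 1] → 89
+7 pad (align 8)
@96: payload_len [8B, align 8] → 104
@104: flags [52B, align 4] → 156
@156: port [8B, align 2] → 164
+4 tail pad (align 8)
size 168, align 8
— Frame2 —
@0: length [1B, align 1] → 1
+3 pad (align 4)
@4: ack [4B, align 4] → 8
@8: payload_len [8B, align 8] → 16
@16: checksum [4B, align 4] → 20
@20: port [8B, align 2] → 28
@28: magic [80B, align 4] → 108
@108: flags [52B, align 4] → 160
size 160, align 8
168 − 160 = 8

8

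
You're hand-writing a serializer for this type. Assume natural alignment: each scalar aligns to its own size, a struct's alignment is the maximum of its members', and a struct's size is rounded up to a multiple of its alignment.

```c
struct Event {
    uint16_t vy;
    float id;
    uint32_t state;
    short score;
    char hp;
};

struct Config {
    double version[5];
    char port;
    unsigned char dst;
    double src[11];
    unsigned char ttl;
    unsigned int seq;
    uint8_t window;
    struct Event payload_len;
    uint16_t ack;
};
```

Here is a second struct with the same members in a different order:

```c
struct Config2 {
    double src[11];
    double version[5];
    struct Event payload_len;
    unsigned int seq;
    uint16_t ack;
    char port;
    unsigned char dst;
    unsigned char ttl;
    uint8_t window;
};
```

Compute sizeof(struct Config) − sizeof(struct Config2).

8

Event: @0: vy [2B, align 2] → 2; +2 pad (align 4); @4: id [4B, align 4] → 8; @8: state [4B, align 4] → 12; @12: score [2B, align 2] → 14; @14: hp [1B, align 1] → 15; +1 tail pad (align 4); size 16, align 4
@0: version [40B, align 8] → 40
@40: port [1B, align 1] → 41
@41: dst [1B, align 1] → 42
+6 pad (align 8)
@48: src [88B, align 8] → 136
@136: ttl [1B, align 1] → 137
+3 pad (align 4)
@140: seq [4B, align 4] → 144
@144: window [1B, align 1] → 145
+3 pad (align 4)
@148: payload_len [16B, align 4] → 164
@164: ack [2B, align 2] → 166
+2 tail pad (align 8)
size 168, align 8
— Config2 —
@0: src [88B, align 8] → 88
@88: version [40B, align 8] → 128
@128: payload_len [16B, align 4] → 144
@144: seq [4B, align 4] → 148
@148: ack [2B, align 2] → 150
@150: port [1B, align 1] → 151
@151: dst [1B, align 1] → 152
@152: ttl [1B, align 1] → 153
@153: window [1B, align 1] → 154
+6 tail pad (align 8)
size 160, align 8
168 − 160 = 8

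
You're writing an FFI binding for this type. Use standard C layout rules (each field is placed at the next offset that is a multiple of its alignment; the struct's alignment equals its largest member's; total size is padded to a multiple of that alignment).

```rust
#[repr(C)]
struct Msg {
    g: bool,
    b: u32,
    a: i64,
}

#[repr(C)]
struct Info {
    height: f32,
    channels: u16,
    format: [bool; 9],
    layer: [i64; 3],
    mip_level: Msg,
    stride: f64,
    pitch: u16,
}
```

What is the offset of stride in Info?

Msg: @0: g [1B, align 1] → 1; +3 pad (align 4); @4: b [4B, align 4] → 8; @8: a [8B, align 8] → 16; size 16, align 8
@0: height [4B, align 4] → 4
@4: channels [2B, align 2] → 6
@6: format [9B, align 1] → 15
+1 pad (align 8)
@16: layer [24B, align 8] → 40
@40: mip_level [16B, align 8] → 56
@56: stride [8B, align 8] → 64

56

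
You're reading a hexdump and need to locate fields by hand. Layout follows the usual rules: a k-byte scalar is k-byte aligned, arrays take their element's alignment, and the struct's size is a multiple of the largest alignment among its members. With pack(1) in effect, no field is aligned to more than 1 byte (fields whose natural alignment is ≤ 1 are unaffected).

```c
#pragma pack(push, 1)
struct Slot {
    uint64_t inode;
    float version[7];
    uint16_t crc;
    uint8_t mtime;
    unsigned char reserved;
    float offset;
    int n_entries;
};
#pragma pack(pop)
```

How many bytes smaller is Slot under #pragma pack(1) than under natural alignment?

0

natural layout:
  inode at 0 (size 8, align 8) → ends 8
  version at 8 (size 28, align 4) → ends 36
  crc at 36 (size 2, align 2) → ends 38
  mtime at 38 (size 1, align 1) → ends 39
  reserved at 39 (size 1, align 1) → ends 40
  offset at 40 (size 4, align 4) → ends 44
  n_entries at 44 (size 4, align 4) → ends 48
  total 48 bytes, alignment 8
packed(1) layout:
  inode at 0 (size 8, align 1) → ends 8
  version at 8 (size 28, align 1) → ends 36
  crc at 36 (size 2, align 1) → ends 38
  mtime at 38 (size 1, align 1) → ends 39
  reserved at 39 (size 1, align 1) → ends 40
  offset at 40 (size 4, align 1) → ends 44
  n_entries at 44 (size 4, align 1) → ends 48
  total 48 bytes, alignment 1
48 − 48 = 0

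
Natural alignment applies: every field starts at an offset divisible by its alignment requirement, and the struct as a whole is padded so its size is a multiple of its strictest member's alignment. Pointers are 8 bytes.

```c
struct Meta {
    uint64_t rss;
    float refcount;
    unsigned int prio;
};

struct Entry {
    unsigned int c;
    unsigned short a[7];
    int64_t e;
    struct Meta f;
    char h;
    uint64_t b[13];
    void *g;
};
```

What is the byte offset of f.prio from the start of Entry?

Meta: 0..8  rss  (8B, 8-aligned); 8..12  refcount  (4B, 4-aligned); 12..16  prio  (4B, 4-aligned); sizeof = 16, alignof = 8
0..4  c  (4B, 4-aligned)
4..18  a  (14B, 2-aligned)
18..24  -- padding (6B)
24..32  e  (8B, 8-aligned)
32..48  f  (16B, 8-aligned)
within Meta: prio at 12
32 + 12 = 44

44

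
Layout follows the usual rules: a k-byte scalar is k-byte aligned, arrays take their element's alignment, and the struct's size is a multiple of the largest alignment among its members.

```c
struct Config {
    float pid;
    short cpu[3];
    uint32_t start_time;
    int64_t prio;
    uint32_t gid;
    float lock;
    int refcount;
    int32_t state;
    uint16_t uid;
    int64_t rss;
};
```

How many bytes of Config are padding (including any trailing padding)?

8

@0: pid [4B, align 4] → 4
@4: cpu [6B, align 2] → 10
+2 pad (align 4)
@12: start_time [4B, align 4] → 16
@16: prio [8B, align 8] → 24
@24: gid [4B, align 4] → 28
@28: lock [4B, align 4] → 32
@32: refcount [4B, align 4] → 36
@36: state [4B, align 4] → 40
@40: uid [2B, align 2] → 42
+6 pad (align 8)
@48: rss [8B, align 8] → 56
size 56, align 8
data bytes 48, size 56 → padding 8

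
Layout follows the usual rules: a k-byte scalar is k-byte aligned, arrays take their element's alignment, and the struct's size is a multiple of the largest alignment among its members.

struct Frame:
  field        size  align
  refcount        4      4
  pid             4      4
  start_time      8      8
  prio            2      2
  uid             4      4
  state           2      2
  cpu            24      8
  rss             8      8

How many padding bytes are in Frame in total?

8

@0: refcount [4B, align 4] → 4
@4: pid [4B, align 4] → 8
@8: start_time [8B, align 8] → 16
@16: prio [2B, align 2] → 18
+2 pad (align 4)
@20: uid [4B, align 4] → 24
@24: state [2B, align 2] → 26
+6 pad (align 8)
@32: cpu [24B, align 8] → 56
@56: rss [8B, align 8] → 64
size 64, align 8
data bytes 56, size 64 → padding 8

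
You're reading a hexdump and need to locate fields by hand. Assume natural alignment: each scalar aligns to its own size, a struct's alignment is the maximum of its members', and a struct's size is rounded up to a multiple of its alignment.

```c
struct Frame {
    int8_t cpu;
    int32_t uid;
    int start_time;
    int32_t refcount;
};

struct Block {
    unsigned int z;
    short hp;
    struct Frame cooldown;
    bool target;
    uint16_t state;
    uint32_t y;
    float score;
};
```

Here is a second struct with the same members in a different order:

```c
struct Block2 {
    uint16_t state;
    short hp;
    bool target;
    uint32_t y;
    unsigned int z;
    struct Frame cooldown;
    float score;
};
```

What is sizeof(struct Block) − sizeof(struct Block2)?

0

Frame: cpu at 0 (size 1, align 1) → ends 1; pad 3 to align 4 for uid; uid at 4 (size 4, align 4) → ends 8; start_time at 8 (size 4, align 4) → ends 12; refcount at 12 (size 4, align 4) → ends 16; total 16 bytes, alignment 4
z at 0 (size 4, align 4) → ends 4
hp at 4 (size 2, align 2) → ends 6
pad 2 to align 4 for cooldown
cooldown at 8 (size 16, align 4) → ends 24
target at 24 (size 1, align 1) → ends 25
pad 1 to align 2 for state
state at 26 (size 2, align 2) → ends 28
y at 28 (size 4, align 4) → ends 32
score at 32 (size 4, align 4) → ends 36
total 36 bytes, alignment 4
— Block2 —
state at 0 (size 2, align 2) → ends 2
hp at 2 (size 2, align 2) → ends 4
target at 4 (size 1, align 1) → ends 5
pad 3 to align 4 for y
y at 8 (size 4, align 4) → ends 12
z at 12 (size 4, align 4) → ends 16
cooldown at 16 (size 16, align 4) → ends 32
score at 32 (size 4, align 4) → ends 36
total 36 bytes, alignment 4
36 − 36 = 0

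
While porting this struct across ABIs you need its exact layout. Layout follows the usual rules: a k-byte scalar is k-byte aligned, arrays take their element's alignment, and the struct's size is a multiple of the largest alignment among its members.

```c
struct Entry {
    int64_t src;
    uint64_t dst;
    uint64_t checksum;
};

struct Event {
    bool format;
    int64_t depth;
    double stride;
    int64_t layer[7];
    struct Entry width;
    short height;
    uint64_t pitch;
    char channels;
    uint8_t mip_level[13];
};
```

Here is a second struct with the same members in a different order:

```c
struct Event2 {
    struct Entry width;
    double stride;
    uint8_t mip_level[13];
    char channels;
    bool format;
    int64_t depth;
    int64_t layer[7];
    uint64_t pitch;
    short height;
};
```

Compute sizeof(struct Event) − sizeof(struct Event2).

8

Entry: 0..8  src  (8B, 8-aligned); 8..16  dst  (8B, 8-aligned); 16..24  checksum  (8B, 8-aligned); sizeof = 24, alignof = 8
0..1  format  (1B, 1-aligned)
1..8  -- padding (7B)
8..16  depth  (8B, 8-aligned)
16..24  stride  (8B, 8-aligned)
24..80  layer  (56B, 8-aligned)
80..104  width  (24B, 8-aligned)
104..106  height  (2B, 2-aligned)
106..112  -- padding (6B)
112..120  pitch  (8B, 8-aligned)
120..121  channels  (1B, 1-aligned)
121..134  mip_level  (13B, 1-aligned)
134..136  -- tail padding (2B)
sizeof = 136, alignof = 8
— Event2 —
0..24  width  (24B, 8-aligned)
24..32  stride  (8B, 8-aligned)
32..45  mip_level  (13B, 1-aligned)
45..46  channels  (1B, 1-aligned)
46..47  format  (1B, 1-aligned)
47..48  -- padding (1B)
48..56  depth  (8B, 8-aligned)
56..112  layer  (56B, 8-aligned)
112..120  pitch  (8B, 8-aligned)
120..122  height  (2B, 2-aligned)
122..128  -- tail padding (6B)
sizeof = 128, alignof = 8
136 − 128 = 8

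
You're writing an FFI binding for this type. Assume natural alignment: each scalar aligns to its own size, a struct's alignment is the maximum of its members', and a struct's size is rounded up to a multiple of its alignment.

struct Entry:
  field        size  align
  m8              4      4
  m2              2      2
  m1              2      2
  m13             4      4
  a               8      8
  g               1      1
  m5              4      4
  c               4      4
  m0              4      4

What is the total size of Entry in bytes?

40

m8 at 0 (size 4, align 4) → ends 4
m2 at 4 (size 2, align 2) → ends 6
m1 at 6 (size 2, align 2) → ends 8
m13 at 8 (size 4, align 4) → ends 12
pad 4 to align 8 for a
a at 16 (size 8, align 8) → ends 24
g at 24 (size 1, align 1) → ends 25
pad 3 to align 4 for m5
m5 at 28 (size 4, align 4) → ends 32
c at 32 (size 4, align 4) → ends 36
m0 at 36 (size 4, align 4) → ends 40
total 40 bytes, alignment 8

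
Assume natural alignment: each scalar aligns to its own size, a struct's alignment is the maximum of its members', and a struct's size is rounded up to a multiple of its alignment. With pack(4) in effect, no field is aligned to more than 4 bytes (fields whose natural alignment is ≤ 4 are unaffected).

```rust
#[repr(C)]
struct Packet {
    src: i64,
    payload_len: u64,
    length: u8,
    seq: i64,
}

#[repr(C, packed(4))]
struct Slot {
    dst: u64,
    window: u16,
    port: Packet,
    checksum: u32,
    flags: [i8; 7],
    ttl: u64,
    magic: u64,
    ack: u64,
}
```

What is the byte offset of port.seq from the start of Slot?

36

Packet: @0: src [8B, align 8] → 8; @8: payload_len [8B, align 8] → 16; @16: length [1B, align 1] → 17; +7 pad (align 8); @24: seq [8B, align 8] → 32; size 32, align 8
@0: dst [8B, align 4] → 8
@8: window [2B, align 2] → 10
+2 pad (align 4)
@12: port [32B, align 4] → 44
within Packet: seq at 24
12 + 24 = 36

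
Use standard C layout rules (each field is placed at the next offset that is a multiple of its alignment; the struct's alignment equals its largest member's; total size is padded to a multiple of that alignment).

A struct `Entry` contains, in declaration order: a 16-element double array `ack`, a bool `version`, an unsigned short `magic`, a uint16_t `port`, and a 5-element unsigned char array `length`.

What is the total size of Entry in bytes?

0..128  ack  (128B, 8-aligned)
128..129  version  (1B, 1-aligned)
129..130  -- padding (1B)
130..132  magic  (2B, 2-aligned)
132..134  port  (2B, 2-aligned)
134..139  length  (5B, 1-aligned)
139..144  -- tail padding (5B)
sizeof = 144, alignof = 8

144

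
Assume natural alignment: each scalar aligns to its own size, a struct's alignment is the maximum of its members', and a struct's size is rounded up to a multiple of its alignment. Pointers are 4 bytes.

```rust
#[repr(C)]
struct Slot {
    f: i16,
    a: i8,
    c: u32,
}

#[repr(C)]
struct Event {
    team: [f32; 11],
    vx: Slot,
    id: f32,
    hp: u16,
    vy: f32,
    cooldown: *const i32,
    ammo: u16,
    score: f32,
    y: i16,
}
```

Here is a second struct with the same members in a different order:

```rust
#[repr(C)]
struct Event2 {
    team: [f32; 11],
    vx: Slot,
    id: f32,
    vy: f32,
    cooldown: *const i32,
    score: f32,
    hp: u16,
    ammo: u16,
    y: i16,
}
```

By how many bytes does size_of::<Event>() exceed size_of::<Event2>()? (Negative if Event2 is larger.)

4

Slot: 0..2  f  (2B, 2-aligned); 2..3  a  (1B, 1-aligned); 3..4  -- padding (1B); 4..8  c  (4B, 4-aligned); sizeof = 8, alignof = 4
0..44  team  (44B, 4-aligned)
44..52  vx  (8B, 4-aligned)
52..56  id  (4B, 4-aligned)
56..58  hp  (2B, 2-aligned)
58..60  -- padding (2B)
60..64  vy  (4B, 4-aligned)
64..68  cooldown  (4B, 4-aligned)
68..70  ammo  (2B, 2-aligned)
70..72  -- padding (2B)
72..76  score  (4B, 4-aligned)
76..78  y  (2B, 2-aligned)
78..80  -- tail padding (2B)
sizeof = 80, alignof = 4
— Event2 —
0..44  team  (44B, 4-aligned)
44..52  vx  (8B, 4-aligned)
52..56  id  (4B, 4-aligned)
56..60  vy  (4B, 4-aligned)
60..64  cooldown  (4B, 4-aligned)
64..68  score  (4B, 4-aligned)
68..70  hp  (2B, 2-aligned)
70..72  ammo  (2B, 2-aligned)
72..74  y  (2B, 2-aligned)
74..76  -- tail padding (2B)
sizeof = 76, alignof = 4
80 − 76 = 4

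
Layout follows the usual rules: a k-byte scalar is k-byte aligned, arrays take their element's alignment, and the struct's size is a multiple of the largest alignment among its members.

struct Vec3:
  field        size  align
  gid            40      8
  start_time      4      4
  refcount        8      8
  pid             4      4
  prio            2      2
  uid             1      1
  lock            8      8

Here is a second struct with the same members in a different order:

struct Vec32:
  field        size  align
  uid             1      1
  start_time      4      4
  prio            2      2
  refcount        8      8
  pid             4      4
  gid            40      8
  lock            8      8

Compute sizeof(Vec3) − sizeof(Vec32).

-8

gid at 0 (size 40, align 8) → ends 40
start_time at 40 (size 4, align 4) → ends 44
pad 4 to align 8 for refcount
refcount at 48 (size 8, align 8) → ends 56
pid at 56 (size 4, align 4) → ends 60
prio at 60 (size 2, align 2) → ends 62
uid at 62 (size 1, align 1) → ends 63
pad 1 to align 8 for lock
lock at 64 (size 8, align 8) → ends 72
total 72 bytes, alignment 8
— Vec32 —
uid at 0 (size 1, align 1) → ends 1
pad 3 to align 4 for start_time
start_time at 4 (size 4, align 4) → ends 8
prio at 8 (size 2, align 2) → ends 10
pad 6 to align 8 for refcount
refcount at 16 (size 8, align 8) → ends 24
pid at 24 (size 4, align 4) → ends 28
pad 4 to align 8 for gid
gid at 32 (size 40, align 8) → ends 72
lock at 72 (size 8, align 8) → ends 80
total 80 bytes, alignment 8
72 − 80 = -8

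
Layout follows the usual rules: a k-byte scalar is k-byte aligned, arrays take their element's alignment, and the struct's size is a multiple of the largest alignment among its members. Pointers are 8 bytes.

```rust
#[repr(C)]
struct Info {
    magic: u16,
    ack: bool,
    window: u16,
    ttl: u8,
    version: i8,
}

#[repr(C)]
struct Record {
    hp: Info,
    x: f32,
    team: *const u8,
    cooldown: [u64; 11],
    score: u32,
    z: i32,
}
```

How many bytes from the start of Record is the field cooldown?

24

Info: 0..2  magic  (2B, 2-aligned); 2..3  ack  (1B, 1-aligned); 3..4  -- padding (1B); 4..6  window  (2B, 2-aligned); 6..7  ttl  (1B, 1-aligned); 7..8  version  (1B, 1-aligned); sizeof = 8, alignof = 2
0..8  hp  (8B, 2-aligned)
8..12  x  (4B, 4-aligned)
12..16  -- padding (4B)
16..24  team  (8B, 8-aligned)
24..112  cooldown  (88B, 8-aligned)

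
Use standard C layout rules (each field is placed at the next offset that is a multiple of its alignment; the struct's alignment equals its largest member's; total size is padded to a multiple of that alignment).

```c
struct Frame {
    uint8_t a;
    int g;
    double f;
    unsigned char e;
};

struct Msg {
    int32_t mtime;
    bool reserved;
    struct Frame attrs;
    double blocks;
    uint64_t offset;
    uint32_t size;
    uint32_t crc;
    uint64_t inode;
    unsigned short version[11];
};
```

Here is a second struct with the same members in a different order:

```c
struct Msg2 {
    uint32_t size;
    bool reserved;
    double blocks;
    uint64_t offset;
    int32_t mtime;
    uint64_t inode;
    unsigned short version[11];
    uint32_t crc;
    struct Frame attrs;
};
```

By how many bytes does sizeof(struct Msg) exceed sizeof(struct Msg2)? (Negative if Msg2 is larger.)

Frame: @0: a [1B, align 1] → 1; +3 pad (align 4); @4: g [4B, align 4] → 8; @8: f [8B, align 8] → 16; @16: e [1B, align 1] → 17; +7 tail pad (align 8); size 24, align 8
@0: mtime [4B, align 4] → 4
@4: reserved [1B, align 1] → 5
+3 pad (align 8)
@8: attrs [24B, align 8] → 32
@32: blocks [8B, align 8] → 40
@40: offset [8B, align 8] → 48
@48: size [4B, align 4] → 52
@52: crc [4B, align 4] → 56
@56: inode [8B, align 8] → 64
@64: version [22B, align 2] → 86
+2 tail pad (align 8)
size 88, align 8
— Msg2 —
@0: size [4B, align 4] → 4
@4: reserved [1B, align 1] → 5
+3 pad (align 8)
@8: blocks [8B, align 8] → 16
@16: offset [8B, align 8] → 24
@24: mtime [4B, align 4] → 28
+4 pad (align 8)
@32: inode [8B, align 8] → 40
@40: version [22B, align 2] → 62
+2 pad (align 4)
@64: crc [4B, align 4] → 68
+4 pad (align 8)
@72: attrs [24B, align 8] → 96
size 96, align 8
88 − 96 = -8

-8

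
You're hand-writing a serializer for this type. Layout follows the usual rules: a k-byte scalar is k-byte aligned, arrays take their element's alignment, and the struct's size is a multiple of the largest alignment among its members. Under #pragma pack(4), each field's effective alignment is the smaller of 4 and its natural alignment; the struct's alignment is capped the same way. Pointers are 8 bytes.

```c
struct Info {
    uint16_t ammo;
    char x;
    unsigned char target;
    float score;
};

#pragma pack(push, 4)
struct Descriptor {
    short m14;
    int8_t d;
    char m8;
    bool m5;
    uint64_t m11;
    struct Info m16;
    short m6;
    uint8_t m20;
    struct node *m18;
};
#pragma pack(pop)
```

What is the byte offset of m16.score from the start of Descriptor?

20

Info: ammo at 0 (size 2, align 2) → ends 2; x at 2 (size 1, align 1) → ends 3; target at 3 (size 1, align 1) → ends 4; score at 4 (size 4, align 4) → ends 8; total 8 bytes, alignment 4
m14 at 0 (size 2, align 2) → ends 2
d at 2 (size 1, align 1) → ends 3
m8 at 3 (size 1, align 1) → ends 4
m5 at 4 (size 1, align 1) → ends 5
pad 3 to align 4 for m11
m11 at 8 (size 8, align 4) → ends 16
m16 at 16 (size 8, align 4) → ends 24
within Info: score at 4
16 + 4 = 20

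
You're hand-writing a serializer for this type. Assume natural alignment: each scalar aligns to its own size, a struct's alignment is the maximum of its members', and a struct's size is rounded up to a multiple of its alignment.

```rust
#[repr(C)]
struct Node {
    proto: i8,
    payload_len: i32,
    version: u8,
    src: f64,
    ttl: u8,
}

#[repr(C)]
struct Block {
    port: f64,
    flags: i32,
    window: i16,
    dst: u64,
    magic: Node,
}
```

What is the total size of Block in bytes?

56 bytes

Node: @0: proto [1B, align 1] → 1; +3 pad (align 4); @4: payload_len [4B, align 4] → 8; @8: version [1B, align 1] → 9; +7 pad (align 8); @16: src [8B, align 8] → 24; @24: ttl [1B, align 1] → 25; +7 tail pad (align 8); size 32, align 8
@0: port [8B, align 8] → 8
@8: flags [4B, align 4] → 12
@12: window [2B, align 2] → 14
+2 pad (align 8)
@16: dst [8B, align 8] → 24
@24: magic [32B, align 8] → 56
size 56, align 8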